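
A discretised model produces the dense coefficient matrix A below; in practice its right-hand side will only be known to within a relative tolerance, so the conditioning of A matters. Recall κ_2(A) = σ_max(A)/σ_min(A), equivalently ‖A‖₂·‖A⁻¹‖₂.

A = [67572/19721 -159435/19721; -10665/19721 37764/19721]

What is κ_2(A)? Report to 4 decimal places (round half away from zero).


37.0000

form AᵀA = [2783889/231361 -6648480/231361; -6648480/231361 15970041/231361] with trace 110970/1369 and determinant 6561/1369
eigenvalues of AᵀA: λ = (tr ± √(tr²−4·det))/2 = 81, 81/1369
σ_max=√81=9, σ_min=√(81/1369)=(9/37) → κ = 37.0000


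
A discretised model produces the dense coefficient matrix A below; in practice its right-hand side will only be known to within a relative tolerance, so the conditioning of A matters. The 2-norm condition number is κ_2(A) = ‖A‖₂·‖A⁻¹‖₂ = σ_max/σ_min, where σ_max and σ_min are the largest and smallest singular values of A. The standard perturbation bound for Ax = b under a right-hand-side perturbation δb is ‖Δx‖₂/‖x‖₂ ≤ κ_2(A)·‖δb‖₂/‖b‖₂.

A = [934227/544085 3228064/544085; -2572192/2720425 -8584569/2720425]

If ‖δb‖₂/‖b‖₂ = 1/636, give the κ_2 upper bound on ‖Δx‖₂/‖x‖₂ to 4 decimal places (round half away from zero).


0.4026

M = AᵀA = [98393335201/25608000625 337282952832/25608000625; 337282952832/25608000625 1156417836049/25608000625]. tr(M)=2007697874/40972801, det(M)=1500625/40972801
solving λ² − 2007697874/40972801·λ + 1500625/40972801 = 0 gives λ = 49, 30625/40972801
σ_max=√49=7, σ_min=√(30625/40972801)=(175/6401) → κ = 256.0400
worst-case relative error ≤ 256.0400 × 1/636 = 0.4026


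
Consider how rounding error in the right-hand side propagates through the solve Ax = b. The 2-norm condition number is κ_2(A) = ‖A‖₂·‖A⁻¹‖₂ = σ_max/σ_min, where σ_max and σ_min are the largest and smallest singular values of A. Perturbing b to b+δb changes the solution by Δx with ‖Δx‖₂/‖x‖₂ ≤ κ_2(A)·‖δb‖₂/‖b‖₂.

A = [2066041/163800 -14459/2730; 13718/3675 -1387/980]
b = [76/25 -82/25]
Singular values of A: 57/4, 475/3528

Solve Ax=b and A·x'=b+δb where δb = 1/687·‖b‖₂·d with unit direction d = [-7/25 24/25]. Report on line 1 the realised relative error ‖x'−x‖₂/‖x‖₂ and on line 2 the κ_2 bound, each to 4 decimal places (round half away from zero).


from the listed singular values, σ₁ = 57/4, σ_n = 475/3528
κ = σ_max/σ_min = (57/4)/(475/3528) = 105.8400
bound on ‖Δx‖/‖x‖: κ·ε = 105.8400·1/687 = 0.1541
solve Ax = b  →  x = [-11.2972 -27.4781]
‖b‖₂ = 4.4721 and ‖x‖₂ = 29.7098
re-solving with b+δb shifts x by Δx of norm 0.0483
relative error = 0.0016
realised/bound (from unrounded values) ≈ 0.0106

0.0016
0.1541


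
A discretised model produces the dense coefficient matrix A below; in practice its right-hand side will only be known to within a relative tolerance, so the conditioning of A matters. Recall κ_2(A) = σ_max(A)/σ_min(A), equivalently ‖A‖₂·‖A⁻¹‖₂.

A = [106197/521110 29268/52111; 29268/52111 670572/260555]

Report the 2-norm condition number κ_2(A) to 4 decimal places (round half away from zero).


M = AᵀA = [1406529/3940100 307314/197005; 307314/197005 6835104/985025]. tr(M)=140229/19220, det(M)=26244/600625
λ_max, λ_min = (140229/19220 ± √489990200049/9235210000)/2 = 729/100, 144/24025
σ_max=√(729/100)=(27/10), σ_min=√(144/24025)=(12/155) → κ = 34.8750

34.8750


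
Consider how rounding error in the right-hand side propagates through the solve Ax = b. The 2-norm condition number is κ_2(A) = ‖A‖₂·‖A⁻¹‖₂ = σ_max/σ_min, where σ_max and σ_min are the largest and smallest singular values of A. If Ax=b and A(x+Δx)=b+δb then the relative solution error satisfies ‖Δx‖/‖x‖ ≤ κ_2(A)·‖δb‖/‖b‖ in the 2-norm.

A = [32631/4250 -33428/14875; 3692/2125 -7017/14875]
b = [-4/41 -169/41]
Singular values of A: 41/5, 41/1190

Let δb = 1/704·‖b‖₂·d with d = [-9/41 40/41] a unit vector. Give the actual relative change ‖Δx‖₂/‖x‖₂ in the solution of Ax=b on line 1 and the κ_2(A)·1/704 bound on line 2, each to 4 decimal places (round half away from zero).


largest singular value 41/5, smallest 41/1190
κ = σ_max/σ_min = (41/5)/(41/1190) = 238.0000
κ_2(A)·‖δb‖/‖b‖ = 0.3381
solve Ax = b  →  x = [-32.6244 -111.4195]
2-norm of b is 4.1231; of x, 116.0976
δb = ε·‖b‖·d = [-0.0013 0.0057]; solving A·Δx = δb gives ‖Δx‖ = 0.1700
realised ‖Δx‖/‖x‖ = 0.0015
tightness: 0.0015 against a bound of 0.3381 (unrounded ratio ≈ 0.0043)

0.0015
0.3381


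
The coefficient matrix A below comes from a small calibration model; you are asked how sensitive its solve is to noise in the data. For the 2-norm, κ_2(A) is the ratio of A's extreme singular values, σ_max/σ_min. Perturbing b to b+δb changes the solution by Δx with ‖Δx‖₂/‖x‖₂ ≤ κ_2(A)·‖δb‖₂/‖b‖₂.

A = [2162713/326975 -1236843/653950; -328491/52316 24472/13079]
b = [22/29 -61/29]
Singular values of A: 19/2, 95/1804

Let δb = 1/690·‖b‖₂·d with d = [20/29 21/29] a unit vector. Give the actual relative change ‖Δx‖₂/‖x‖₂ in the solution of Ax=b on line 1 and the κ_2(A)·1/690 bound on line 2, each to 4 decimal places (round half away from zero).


from the listed singular values, σ₁ = 19/2, σ_n = 95/1804
κ = σ_max/σ_min = (19/2)/(95/1804) = 180.4000
κ_2(A)·‖δb‖/‖b‖ = 0.2614
solve Ax = b  →  x = [-5.1149 -18.2888]
2-norm of b is 2.2361; of x, 18.9906
with δb = [0.0022 0.0023], A·Δx = δb → ‖Δx‖ = 0.0615
dividing the unrounded norms, ‖Δx‖/‖x‖ = 0.0032
realised/bound (from unrounded values) ≈ 0.0124

0.0032
0.2614


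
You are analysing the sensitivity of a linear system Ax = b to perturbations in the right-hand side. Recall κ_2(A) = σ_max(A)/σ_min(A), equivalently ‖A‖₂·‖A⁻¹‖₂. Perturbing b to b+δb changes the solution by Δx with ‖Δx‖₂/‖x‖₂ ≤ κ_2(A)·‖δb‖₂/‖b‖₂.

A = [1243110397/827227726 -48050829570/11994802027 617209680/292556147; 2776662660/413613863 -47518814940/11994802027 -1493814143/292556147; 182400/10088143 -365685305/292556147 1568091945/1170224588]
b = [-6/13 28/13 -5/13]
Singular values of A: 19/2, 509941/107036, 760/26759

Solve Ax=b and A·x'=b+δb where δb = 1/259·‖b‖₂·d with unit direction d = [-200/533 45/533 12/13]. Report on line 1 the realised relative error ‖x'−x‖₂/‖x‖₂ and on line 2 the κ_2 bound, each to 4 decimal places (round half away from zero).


σ_max = 19/2, σ_min = 760/26759
κ = σ_max/σ_min = (19/2)/(760/26759) = 334.4875
bound on ‖Δx‖/‖x‖: κ·ε = 334.4875·1/259 = 1.2915
solve Ax = b  →  x = [0.1525 0.0396 -0.2521]
‖b‖ = 2.2361, ‖x‖ = 0.2973
Δx = A⁻¹·δb where δb = 1/259·2.2361·d; ‖Δx‖ = 0.3040
dividing the unrounded norms, ‖Δx‖/‖x‖ = 1.0225
realised/bound (from unrounded values) ≈ 0.7917

1.0225
1.2915


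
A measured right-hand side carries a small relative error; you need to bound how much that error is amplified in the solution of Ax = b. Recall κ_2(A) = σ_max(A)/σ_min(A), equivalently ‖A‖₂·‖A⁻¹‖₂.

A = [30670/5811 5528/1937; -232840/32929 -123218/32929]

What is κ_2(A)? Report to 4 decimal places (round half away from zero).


AᵀA = [759777722500/9758871369 135068384000/3252957123; 135068384000/3252957123 24014164100/1084319041]; tr = 3376834600/33767721, det = 6250000/33767721
char-poly roots: 100 and 62500/33767721
so κ_2 = √(100 / (62500/33767721)) = 232.4400

232.4400


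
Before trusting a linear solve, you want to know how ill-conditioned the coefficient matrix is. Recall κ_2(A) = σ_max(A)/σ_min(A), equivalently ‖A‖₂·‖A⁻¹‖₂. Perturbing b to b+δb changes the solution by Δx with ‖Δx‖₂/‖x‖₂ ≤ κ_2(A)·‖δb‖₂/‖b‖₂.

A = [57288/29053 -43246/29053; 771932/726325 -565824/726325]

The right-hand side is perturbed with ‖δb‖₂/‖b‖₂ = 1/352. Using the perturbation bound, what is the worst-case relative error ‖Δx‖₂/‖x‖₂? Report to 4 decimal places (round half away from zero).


0.4855

M = AᵀA = [9159432016/1825425625 -6869206512/1825425625; -6869206512/1825425625 5152394884/1825425625]. tr(M)=572473076/73017025, det(M)=153664/73017025
solving λ² − 572473076/73017025·λ + 153664/73017025 = 0 gives λ = 196/25, 784/2920681
κ = σ_max/σ_min = (14/5)/(28/1709) = 170.9000
κ_2(A)·‖δb‖/‖b‖ = 0.4855


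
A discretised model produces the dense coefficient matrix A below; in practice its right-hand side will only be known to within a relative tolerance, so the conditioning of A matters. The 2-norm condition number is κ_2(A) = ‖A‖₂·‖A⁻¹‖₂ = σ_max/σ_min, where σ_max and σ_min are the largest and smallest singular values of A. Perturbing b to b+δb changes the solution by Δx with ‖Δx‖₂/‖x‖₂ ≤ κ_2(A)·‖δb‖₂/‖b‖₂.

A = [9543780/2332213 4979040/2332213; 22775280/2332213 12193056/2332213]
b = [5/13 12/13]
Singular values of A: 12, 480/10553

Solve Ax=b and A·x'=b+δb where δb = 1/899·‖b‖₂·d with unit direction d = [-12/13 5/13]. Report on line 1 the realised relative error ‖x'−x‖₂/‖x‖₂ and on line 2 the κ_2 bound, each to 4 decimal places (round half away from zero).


largest singular value 12, smallest 480/10553
κ_2(A) = 12 / (480/10553) = 263.8250
worst-case relative error ≤ 263.8250 × 1/899 = 0.2935
solve Ax = b  →  x = [0.0735 0.0392]
2-norm of b is 1.0000; of x, 0.0833
re-solving with b+δb shifts x by Δx of norm 0.0245
realised ‖Δx‖/‖x‖ = 0.2935
tightness: 0.2935 against a bound of 0.2935; the bound is attained (ratio 1)

0.2935
0.2935


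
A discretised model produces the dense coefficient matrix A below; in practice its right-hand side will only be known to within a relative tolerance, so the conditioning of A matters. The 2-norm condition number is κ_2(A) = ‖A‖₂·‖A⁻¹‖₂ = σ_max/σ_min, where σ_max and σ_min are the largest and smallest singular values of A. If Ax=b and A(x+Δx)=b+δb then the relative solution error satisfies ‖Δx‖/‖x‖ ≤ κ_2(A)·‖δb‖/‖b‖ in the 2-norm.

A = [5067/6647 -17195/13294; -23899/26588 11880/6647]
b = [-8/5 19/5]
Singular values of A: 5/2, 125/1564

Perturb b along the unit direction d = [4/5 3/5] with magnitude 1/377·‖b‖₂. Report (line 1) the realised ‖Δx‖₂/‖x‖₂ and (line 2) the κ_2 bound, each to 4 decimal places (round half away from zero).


σ_max = 5/2, σ_min = 125/1564
κ = σ_max/σ_min = (5/2)/(125/1564) = 31.2800
perturbation bound = 31.2800·1/377 = 0.0830
solve Ax = b  →  x = [10.2871 7.2998]
2-norm of b is 4.1231; of x, 12.6139
re-solving with b+δb shifts x by Δx of norm 0.1368
dividing the unrounded norms, ‖Δx‖/‖x‖ = 0.0108
tightness: 0.0108 against a bound of 0.0830 (unrounded ratio ≈ 0.1307)

0.0108
0.0830


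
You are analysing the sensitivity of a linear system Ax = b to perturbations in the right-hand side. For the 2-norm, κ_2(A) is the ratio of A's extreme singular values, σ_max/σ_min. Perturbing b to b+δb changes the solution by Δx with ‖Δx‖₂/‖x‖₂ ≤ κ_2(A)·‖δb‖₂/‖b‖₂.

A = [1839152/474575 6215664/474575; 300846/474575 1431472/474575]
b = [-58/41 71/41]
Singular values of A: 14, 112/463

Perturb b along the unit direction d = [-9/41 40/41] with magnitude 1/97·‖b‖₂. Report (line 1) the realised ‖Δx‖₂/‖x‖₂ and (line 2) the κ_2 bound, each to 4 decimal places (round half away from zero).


largest singular value 14, smallest 112/463
κ = σ_max/σ_min = 14/(112/463) = 57.8750
perturbation bound = 57.8750·1/97 = 0.5966
solve Ax = b  →  x = [-7.9571 2.2464]
‖b‖₂ = 2.2361 and ‖x‖₂ = 8.2682
Δx = A⁻¹·δb where δb = 1/97·2.2361·d; ‖Δx‖ = 0.0953
dividing the unrounded norms, ‖Δx‖/‖x‖ = 0.0115
so the bound overstates the realised error by a factor of ≈ 51.7669 (computed from the unrounded values)

0.0115
0.5966


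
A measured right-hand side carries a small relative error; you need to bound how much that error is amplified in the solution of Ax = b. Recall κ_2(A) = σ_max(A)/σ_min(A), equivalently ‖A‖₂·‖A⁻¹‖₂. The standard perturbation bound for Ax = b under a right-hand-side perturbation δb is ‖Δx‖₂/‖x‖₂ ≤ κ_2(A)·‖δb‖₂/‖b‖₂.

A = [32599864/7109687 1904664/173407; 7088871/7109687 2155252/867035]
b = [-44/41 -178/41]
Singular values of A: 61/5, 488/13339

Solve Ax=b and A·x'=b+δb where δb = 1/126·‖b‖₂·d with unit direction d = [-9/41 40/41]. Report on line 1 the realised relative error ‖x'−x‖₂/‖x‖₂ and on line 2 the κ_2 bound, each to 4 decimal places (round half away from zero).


from the listed singular values, σ₁ = 61/5, σ_n = 488/13339
condition number: (61/5) ÷ (488/13339) = 333.4750
κ_2(A)·‖δb‖/‖b‖ = 2.6466
solve Ax = b  →  x = [100.8625 -42.2037]
2-norm of b is 4.4721; of x, 109.3362
Δx = A⁻¹·δb where δb = 1/126·4.4721·d; ‖Δx‖ = 0.9702
dividing the unrounded norms, ‖Δx‖/‖x‖ = 0.0089
so the bound overstates the realised error by a factor of ≈ 298.2694 (computed from the unrounded values)

0.0089
2.6466


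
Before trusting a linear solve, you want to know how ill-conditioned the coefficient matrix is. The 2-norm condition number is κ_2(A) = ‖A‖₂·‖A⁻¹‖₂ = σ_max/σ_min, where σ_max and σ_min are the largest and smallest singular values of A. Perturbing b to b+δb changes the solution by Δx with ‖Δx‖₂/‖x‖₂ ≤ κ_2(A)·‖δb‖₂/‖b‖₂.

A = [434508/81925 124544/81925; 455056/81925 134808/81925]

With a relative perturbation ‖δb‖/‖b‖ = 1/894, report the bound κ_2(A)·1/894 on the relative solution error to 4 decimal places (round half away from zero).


0.2528

form AᵀA = [18828688/319225 5491584/319225; 5491584/319225 1602112/319225] with trace 817232/12769 and determinant 1024/12769
char-poly roots: 64 and 16/12769
κ = σ_max/σ_min = 8/(4/113) = 226.0000
perturbation bound = 226.0000·1/894 = 0.2528


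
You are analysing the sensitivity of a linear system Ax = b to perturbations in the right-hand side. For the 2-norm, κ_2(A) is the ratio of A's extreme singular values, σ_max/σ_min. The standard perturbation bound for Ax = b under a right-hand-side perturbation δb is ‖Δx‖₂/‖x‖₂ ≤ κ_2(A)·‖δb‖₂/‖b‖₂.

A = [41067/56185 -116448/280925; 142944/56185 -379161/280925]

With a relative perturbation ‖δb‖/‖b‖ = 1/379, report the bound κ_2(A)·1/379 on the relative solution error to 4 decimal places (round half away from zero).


form AᵀA = [884779425/126270169 -471847680/126270169; -471847680/126270169 251717121/126270169] with trace 3932514/436921 and determinant 2025/436921
char-poly roots: 9 and 225/436921
so κ_2 = √(9 / (225/436921)) = 132.2000
bound on ‖Δx‖/‖x‖: κ·ε = 132.2000·1/379 = 0.3488

0.3488


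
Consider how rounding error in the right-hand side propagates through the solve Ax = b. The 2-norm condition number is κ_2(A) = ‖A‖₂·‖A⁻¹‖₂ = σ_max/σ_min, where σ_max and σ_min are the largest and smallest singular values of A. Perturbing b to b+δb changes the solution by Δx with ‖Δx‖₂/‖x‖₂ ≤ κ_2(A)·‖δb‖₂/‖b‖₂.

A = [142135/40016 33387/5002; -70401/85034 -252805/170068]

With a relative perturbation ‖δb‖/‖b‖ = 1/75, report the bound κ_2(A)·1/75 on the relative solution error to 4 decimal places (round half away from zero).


3.2533

form AᵀA = [3661918369/275294464 858197025/34411808; 858197025/34411808 804577069/17205904] with trace 57215057/952576 and determinant 923521/15241216
λ_max, λ_min = (57215057/952576 ± √3273342816528225/907401035776)/2 = 961/16, 961/952576
σ_max=√(961/16)=(31/4), σ_min=√(961/952576)=(31/976) → κ = 244.0000
worst-case relative error ≤ 244.0000 × 1/75 = 3.2533


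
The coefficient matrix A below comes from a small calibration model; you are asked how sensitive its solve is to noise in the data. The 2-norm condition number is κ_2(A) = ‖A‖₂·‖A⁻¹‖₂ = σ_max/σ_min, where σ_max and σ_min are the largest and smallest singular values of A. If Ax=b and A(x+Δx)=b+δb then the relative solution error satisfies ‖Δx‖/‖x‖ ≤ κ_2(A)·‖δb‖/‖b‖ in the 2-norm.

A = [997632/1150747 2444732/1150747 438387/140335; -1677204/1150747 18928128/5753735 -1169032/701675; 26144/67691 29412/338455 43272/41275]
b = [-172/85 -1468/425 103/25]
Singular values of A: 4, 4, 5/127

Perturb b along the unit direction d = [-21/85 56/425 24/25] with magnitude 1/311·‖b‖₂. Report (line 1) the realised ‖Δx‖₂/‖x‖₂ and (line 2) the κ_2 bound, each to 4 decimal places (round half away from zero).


from the listed singular values, σ₁ = 4, σ_n = 5/127
κ = σ_max/σ_min = 4/(5/127) = 101.6000
worst-case relative error ≤ 101.6000 × 1/311 = 0.3267
solve Ax = b  →  x = [-91.1839 -21.5414 39.3077]
‖b‖₂ = 5.7446 and ‖x‖₂ = 101.6052
Δx = A⁻¹·δb where δb = 1/311·5.7446·d; ‖Δx‖ = 0.4692
relative error = 0.0046
so the bound overstates the realised error by a factor of ≈ 70.7488 (computed from the unrounded values)

0.0046
0.3267


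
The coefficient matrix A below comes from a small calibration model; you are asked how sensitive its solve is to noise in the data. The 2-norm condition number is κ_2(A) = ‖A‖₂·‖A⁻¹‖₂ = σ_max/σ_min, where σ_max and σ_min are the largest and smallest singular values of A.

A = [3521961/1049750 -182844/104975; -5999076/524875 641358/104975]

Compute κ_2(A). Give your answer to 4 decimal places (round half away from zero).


AᵀA = [250175777121/1763160100 -6671264166/88158005; -6671264166/88158005 711635220/17631601]; tr = 1111900689/6100900, det = 531441/1525225
char-poly roots: 729/4 and 2916/1525225
κ_2(A) = √(λ_max/λ_min) = √((729/4) / (2916/1525225)) = 308.7500

308.7500


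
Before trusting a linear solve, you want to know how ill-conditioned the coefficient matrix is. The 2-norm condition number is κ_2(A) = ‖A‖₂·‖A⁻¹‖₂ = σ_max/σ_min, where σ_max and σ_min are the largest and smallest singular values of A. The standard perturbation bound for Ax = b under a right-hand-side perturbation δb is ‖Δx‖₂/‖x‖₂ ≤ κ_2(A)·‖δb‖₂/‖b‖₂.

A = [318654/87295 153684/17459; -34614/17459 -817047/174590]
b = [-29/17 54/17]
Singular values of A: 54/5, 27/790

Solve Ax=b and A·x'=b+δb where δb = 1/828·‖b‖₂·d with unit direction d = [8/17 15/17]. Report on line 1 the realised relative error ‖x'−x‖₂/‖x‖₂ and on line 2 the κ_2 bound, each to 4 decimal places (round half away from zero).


σ_max = 54/5, σ_min = 27/790
κ_2(A) = (54/5) / (27/790) = 316.0000
bound on ‖Δx‖/‖x‖: κ·ε = 316.0000·1/828 = 0.3816
solve Ax = b  →  x = [-54.1239 22.2507]
‖b‖ = 3.6056, ‖x‖ = 58.5192
Δx = A⁻¹·δb where δb = 1/828·3.6056·d; ‖Δx‖ = 0.1274
realised ‖Δx‖/‖x‖ = 0.0022
realised/bound (from unrounded values) ≈ 0.0057

0.0022
0.3816


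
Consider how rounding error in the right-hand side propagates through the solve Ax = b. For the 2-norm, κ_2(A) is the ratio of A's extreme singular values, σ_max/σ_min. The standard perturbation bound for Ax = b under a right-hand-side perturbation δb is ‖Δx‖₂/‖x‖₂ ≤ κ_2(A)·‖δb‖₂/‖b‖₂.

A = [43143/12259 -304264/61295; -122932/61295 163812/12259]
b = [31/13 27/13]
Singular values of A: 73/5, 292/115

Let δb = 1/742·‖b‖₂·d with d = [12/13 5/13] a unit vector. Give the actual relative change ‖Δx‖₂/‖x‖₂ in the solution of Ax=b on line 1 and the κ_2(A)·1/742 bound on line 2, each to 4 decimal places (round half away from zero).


largest singular value 73/5, smallest 292/115
κ_2(A) = (73/5) / (292/115) = 5.7500
κ_2(A)·‖δb‖/‖b‖ = 0.0077
solve Ax = b  →  x = [1.1377 0.3262]
‖b‖₂ = 3.1623 and ‖x‖₂ = 1.1835
Δx = A⁻¹·δb where δb = 1/742·3.1623·d; ‖Δx‖ = 0.0017
realised ‖Δx‖/‖x‖ = 0.0014
tightness: 0.0014 against a bound of 0.0077 (unrounded ratio ≈ 0.1830)

0.0014
0.0077


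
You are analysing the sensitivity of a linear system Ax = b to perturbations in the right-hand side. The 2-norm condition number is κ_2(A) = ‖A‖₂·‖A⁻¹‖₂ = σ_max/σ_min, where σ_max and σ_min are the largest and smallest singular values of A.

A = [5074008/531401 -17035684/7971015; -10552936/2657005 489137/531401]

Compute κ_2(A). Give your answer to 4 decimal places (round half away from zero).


373.8750

AᵀA = [4467475667584/41773228225 -201034894024/8354645645; -201034894024/8354645645 2035780505449/375959054025]; tr = 5025944261/44730405, det = 504990784/5591300625
solving λ² − 5025944261/44730405·λ + 504990784/5591300625 = 0 gives λ = 2809/25, 179776/223652025
σ_max=√(2809/25)=(53/5), σ_min=√(179776/223652025)=(424/14955) → κ = 373.8750


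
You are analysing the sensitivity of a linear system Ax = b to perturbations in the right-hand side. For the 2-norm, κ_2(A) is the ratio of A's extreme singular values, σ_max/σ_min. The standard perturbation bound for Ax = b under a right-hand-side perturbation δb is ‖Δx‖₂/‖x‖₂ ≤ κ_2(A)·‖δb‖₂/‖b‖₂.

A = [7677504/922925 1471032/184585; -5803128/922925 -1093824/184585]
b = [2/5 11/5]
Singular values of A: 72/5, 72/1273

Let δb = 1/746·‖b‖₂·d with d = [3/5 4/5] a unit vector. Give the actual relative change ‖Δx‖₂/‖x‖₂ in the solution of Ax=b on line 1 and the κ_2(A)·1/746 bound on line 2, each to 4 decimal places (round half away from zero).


σ_max = 72/5, σ_min = 72/1273
condition number: (72/5) ÷ (72/1273) = 254.6000
worst-case relative error ≤ 254.6000 × 1/746 = 0.3413
solve Ax = b  →  x = [-24.4373 25.5584]
‖b‖₂ = 2.2361 and ‖x‖₂ = 35.3612
re-solving with b+δb shifts x by Δx of norm 0.0530
dividing the unrounded norms, ‖Δx‖/‖x‖ = 0.0015
tightness: 0.0015 against a bound of 0.3413 (unrounded ratio ≈ 0.0044)

0.0015
0.3413


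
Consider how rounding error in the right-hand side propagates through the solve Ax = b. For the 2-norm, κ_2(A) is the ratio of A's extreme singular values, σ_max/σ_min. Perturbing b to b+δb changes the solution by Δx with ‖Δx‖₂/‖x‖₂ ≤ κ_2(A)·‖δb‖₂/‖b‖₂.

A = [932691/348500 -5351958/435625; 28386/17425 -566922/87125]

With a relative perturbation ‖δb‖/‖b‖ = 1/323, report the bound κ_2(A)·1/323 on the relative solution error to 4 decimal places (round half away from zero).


0.2419

M = AᵀA = [4125323529/420250000 -11420394201/262656250; -11420394201/262656250 126915115176/656640625]. tr(M)=1269348561/6250000, det(M)=10556001/1562500
solving λ² − 1269348561/6250000·λ + 10556001/1562500 = 0 gives λ = 3249/16, 12996/390625
so κ_2 = √((3249/16) / (12996/390625)) = 78.1250
worst-case relative error ≤ 78.1250 × 1/323 = 0.2419


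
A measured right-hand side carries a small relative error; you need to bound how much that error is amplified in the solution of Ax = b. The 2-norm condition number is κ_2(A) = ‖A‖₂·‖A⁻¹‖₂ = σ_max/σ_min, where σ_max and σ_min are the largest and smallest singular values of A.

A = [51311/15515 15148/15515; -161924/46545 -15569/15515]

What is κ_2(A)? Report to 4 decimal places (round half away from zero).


321.0000

AᵀA = [11870333/515205 1154048/171735; 1154048/171735 112213/57245]; tr = 2576050/103041, det = 625/103041
solving λ² − 2576050/103041·λ + 625/103041 = 0 gives λ = 25, 25/103041
κ_2(A) = √(λ_max/λ_min) = √(25 / (25/103041)) = 321.0000


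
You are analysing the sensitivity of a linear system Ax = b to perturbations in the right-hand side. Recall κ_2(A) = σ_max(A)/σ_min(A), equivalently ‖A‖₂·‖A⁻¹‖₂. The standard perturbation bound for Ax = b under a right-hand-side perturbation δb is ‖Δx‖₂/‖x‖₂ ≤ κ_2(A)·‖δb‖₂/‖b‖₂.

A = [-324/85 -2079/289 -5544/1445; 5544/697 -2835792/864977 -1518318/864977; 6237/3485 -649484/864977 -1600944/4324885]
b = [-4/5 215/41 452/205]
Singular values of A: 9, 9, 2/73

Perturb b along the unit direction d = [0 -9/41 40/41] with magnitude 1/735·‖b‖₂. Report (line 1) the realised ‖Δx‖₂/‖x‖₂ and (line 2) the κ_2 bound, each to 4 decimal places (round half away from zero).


0.0078
0.4469

σ_max = 9, σ_min = 2/73
condition number: 9 ÷ (2/73) = 328.5000
perturbation bound = 328.5000·1/735 = 0.4469
solve Ax = b  →  x = [0.6013 -17.3379 32.1198]
‖b‖₂ = 5.7446 and ‖x‖₂ = 36.5054
with δb = [0.0000 -0.0017 0.0076], A·Δx = δb → ‖Δx‖ = 0.2853
realised ‖Δx‖/‖x‖ = 0.0078
so the bound overstates the realised error by a factor of ≈ 57.1930 (computed from the unrounded values)


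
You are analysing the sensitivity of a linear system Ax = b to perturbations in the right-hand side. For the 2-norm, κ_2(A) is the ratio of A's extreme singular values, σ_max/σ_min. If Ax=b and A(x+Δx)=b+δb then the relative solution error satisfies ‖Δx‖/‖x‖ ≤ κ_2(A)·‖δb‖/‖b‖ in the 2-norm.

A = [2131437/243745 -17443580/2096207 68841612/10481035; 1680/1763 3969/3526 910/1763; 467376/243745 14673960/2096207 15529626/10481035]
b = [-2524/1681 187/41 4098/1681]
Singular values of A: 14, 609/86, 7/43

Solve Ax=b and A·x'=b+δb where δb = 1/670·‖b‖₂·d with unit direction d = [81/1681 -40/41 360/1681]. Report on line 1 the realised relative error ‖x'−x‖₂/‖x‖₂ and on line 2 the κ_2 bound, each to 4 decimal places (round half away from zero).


from the listed singular values, σ₁ = 14, σ_n = 7/43
κ_2(A) = 14 / (7/43) = 86.0000
bound on ‖Δx‖/‖x‖: κ·ε = 86.0000·1/670 = 0.1284
solve Ax = b  →  x = [14.8938 0.4053 -19.5439]
‖b‖ = 5.3852, ‖x‖ = 24.5755
re-solving with b+δb shifts x by Δx of norm 0.0494
relative error = 0.0020
realised/bound (from unrounded values) ≈ 0.0157

0.0020
0.1284


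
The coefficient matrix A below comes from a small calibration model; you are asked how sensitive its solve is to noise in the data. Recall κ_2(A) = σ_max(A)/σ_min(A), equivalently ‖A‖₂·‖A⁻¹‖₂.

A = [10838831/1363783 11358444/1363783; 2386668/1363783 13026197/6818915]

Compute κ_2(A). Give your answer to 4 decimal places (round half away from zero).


form AᵀA = [73275693985/1106427169 384682023936/5532135845; 384682023936/5532135845 2019653813689/27660679225] with trace 4579721954/32890225 and determinant 12117361/32890225
λ_max, λ_min = (4579721954/32890225 ± √20972259005030793216/1081766900550625)/2 = 3481/25, 3481/1315609
σ_max=√(3481/25)=(59/5), σ_min=√(3481/1315609)=(59/1147) → κ = 229.4000

229.4000


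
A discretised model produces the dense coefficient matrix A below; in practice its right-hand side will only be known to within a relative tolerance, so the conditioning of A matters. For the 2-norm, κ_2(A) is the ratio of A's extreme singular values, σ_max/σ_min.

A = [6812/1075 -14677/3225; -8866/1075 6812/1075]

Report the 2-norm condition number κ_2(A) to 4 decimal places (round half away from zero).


AᵀA = [5000372/46225 -11246612/138675; -11246612/138675 25321777/416025]; tr = 2813005/16641, det = 114244/16641
solving λ² − 2813005/16641·λ + 114244/16641 = 0 gives λ = 169, 676/16641
so κ_2 = √(169 / (676/16641)) = 64.5000

64.5000


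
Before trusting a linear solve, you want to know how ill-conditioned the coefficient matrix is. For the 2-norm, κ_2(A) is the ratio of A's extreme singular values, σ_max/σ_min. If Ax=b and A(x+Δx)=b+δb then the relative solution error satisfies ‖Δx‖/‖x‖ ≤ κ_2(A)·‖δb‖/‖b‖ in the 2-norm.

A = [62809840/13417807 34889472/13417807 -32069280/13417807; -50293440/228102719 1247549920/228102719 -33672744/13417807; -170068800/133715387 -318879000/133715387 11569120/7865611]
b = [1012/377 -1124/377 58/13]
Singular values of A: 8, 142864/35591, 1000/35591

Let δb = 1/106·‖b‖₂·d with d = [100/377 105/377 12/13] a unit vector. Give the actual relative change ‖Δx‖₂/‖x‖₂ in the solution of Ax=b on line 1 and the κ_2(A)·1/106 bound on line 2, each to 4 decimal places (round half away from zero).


0.0142
2.6861

from the listed singular values, σ₁ = 8, σ_n = 1000/35591
condition number: 8 ÷ (1000/35591) = 284.7280
bound on ‖Δx‖/‖x‖: κ·ε = 284.7280·1/106 = 2.6861
solve Ax = b  →  x = [32.3024 58.4495 125.7329]
‖b‖ = 6.0000, ‖x‖ = 142.3677
Δx = A⁻¹·δb where δb = 1/106·6.0000·d; ‖Δx‖ = 2.0146
realised ‖Δx‖/‖x‖ = 0.0142
realised/bound (from unrounded values) ≈ 0.0053


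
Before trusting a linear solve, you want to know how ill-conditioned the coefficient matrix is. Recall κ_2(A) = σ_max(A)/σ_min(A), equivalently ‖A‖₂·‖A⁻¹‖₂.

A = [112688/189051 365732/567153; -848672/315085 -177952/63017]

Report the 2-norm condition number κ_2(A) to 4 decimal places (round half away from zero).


M = AᵀA = [4045010176/531533025 2548296128/318919815; 2548296128/318919815 1605461008/191351889]. tr(M)=91012624/5688225, det(M)=16384/5688225
λ_max, λ_min = (91012624/5688225 ± √8282924943851776/32355903650625)/2 = 16, 1024/5688225
σ_max=√16=4, σ_min=√(1024/5688225)=(32/2385) → κ = 298.1250

298.1250


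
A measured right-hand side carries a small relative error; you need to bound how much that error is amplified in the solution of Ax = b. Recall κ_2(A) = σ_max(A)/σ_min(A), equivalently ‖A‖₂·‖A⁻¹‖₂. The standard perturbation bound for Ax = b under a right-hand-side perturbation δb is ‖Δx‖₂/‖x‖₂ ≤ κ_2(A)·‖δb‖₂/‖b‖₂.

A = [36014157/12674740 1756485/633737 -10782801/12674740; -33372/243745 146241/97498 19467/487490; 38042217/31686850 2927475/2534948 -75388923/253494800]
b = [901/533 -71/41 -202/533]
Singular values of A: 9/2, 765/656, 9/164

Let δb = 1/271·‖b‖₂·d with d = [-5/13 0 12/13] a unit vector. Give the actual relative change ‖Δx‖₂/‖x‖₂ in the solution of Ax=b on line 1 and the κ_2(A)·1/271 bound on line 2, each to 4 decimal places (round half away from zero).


0.0090
0.3026

largest singular value 9/2, smallest 9/164
κ_2(A) = (9/2) / (9/164) = 82.0000
κ_2(A)·‖δb‖/‖b‖ = 0.3026
solve Ax = b  →  x = [-3.7629 -1.0219 -17.8840]
‖b‖₂ = 2.4495 and ‖x‖₂ = 18.3041
with δb = [-0.0035 0.0000 0.0083], A·Δx = δb → ‖Δx‖ = 0.1647
dividing the unrounded norms, ‖Δx‖/‖x‖ = 0.0090
tightness: 0.0090 against a bound of 0.3026 (unrounded ratio ≈ 0.0297)


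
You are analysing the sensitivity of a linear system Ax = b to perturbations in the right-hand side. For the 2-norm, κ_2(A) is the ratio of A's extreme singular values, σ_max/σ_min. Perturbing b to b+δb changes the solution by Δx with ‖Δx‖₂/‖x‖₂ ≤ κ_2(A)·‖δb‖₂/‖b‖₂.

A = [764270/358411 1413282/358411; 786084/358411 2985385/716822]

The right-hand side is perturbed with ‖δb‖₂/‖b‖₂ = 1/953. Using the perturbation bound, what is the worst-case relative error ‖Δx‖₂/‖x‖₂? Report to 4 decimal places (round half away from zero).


M = AᵀA = [84076148/8984993 157621230/8984993; 157621230/8984993 1182205193/35939972]. tr(M)=89324105/2114116, det(M)=28561/528529
char-poly roots: 169/4 and 676/528529
κ_2(A) = √(λ_max/λ_min) = √((169/4) / (676/528529)) = 181.7500
κ_2(A)·‖δb‖/‖b‖ = 0.1907

0.1907


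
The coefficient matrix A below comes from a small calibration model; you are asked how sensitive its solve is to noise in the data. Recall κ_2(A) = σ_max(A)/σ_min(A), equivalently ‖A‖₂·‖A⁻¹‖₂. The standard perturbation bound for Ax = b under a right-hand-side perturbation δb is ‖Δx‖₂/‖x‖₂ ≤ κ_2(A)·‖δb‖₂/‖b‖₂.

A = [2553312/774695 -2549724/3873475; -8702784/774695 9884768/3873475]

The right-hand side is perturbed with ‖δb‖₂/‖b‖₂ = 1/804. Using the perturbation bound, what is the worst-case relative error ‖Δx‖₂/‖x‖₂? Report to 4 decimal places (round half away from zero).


0.1763

form AᵀA = [3290314060800/24006093721 -740281933440/24006093721; -740281933440/24006093721 166735569424/24006093721] with trace 2056543504/14280841 and determinant 14745600/14280841
solving λ² − 2056543504/14280841·λ + 14745600/14280841 = 0 gives λ = 144, 102400/14280841
so κ_2 = √(144 / (102400/14280841)) = 141.7125
κ_2(A)·‖δb‖/‖b‖ = 0.1763


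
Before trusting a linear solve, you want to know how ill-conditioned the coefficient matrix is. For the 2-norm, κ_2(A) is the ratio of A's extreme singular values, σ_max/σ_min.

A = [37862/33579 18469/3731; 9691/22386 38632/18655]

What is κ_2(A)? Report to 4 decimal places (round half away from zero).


AᵀA = [38931145/26687556 24011482/3706605; 24011482/3706605 59290121/2059225]; tr = 12006709/396900, det = 14641/396900
eigenvalues of AᵀA: λ = (tr ± √(tr²−4·det))/2 = 121/4, 121/99225
σ_max=√(121/4)=(11/2), σ_min=√(121/99225)=(11/315) → κ = 157.5000

157.5000


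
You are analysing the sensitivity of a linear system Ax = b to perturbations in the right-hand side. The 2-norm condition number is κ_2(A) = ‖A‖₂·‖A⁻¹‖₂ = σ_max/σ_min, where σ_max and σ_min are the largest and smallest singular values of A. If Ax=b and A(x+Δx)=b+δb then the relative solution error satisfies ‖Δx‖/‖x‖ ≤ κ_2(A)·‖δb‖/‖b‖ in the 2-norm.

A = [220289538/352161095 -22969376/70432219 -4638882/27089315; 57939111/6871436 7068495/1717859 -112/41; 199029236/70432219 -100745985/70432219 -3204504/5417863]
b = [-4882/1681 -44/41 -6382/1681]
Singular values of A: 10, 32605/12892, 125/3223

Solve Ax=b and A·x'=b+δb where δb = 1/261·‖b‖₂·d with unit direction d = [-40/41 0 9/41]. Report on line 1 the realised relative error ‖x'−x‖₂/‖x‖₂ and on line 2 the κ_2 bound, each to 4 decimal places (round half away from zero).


from the listed singular values, σ₁ = 10, σ_n = 125/3223
condition number: 10 ÷ (125/3223) = 257.8400
worst-case relative error ≤ 257.8400 × 1/261 = 0.9879
solve Ax = b  →  x = [12.5428 6.9396 49.5613]
‖b‖ = 4.8990, ‖x‖ = 51.5926
re-solving with b+δb shifts x by Δx of norm 0.4840
realised ‖Δx‖/‖x‖ = 0.0094
tightness: 0.0094 against a bound of 0.9879 (unrounded ratio ≈ 0.0095)

0.0094
0.9879


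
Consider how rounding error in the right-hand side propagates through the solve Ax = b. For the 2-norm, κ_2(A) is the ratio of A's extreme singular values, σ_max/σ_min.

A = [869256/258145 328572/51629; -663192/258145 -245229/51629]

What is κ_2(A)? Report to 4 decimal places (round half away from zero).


AᵀA = [47817184896/2665553641 89649418680/2665553641; 89649418680/2665553641 168096821625/2665553641]; tr = 747107289/9223369, det = 1166400/9223369
eigenvalues of AᵀA: λ = (tr ± √(tr²−4·det))/2 = 81, 14400/9223369
σ_max=√81=9, σ_min=√(14400/9223369)=(120/3037) → κ = 227.7750

227.7750


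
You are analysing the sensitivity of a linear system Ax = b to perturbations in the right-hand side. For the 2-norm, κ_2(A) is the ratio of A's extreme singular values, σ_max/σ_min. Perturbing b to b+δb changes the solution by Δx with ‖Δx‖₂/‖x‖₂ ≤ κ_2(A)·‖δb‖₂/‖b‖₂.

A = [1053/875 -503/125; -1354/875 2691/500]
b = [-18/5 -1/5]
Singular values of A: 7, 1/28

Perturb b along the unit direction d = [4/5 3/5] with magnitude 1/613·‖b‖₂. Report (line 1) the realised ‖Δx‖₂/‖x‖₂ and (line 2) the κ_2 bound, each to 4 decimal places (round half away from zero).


0.0020
0.3197

from the listed singular values, σ₁ = 7, σ_n = 1/28
condition number: 7 ÷ (1/28) = 196.0000
bound on ‖Δx‖/‖x‖: κ·ε = 196.0000·1/613 = 0.3197
solve Ax = b  →  x = [-80.7200 -23.2457]
2-norm of b is 3.6056; of x, 84.0005
with δb = [0.0047 0.0035], A·Δx = δb → ‖Δx‖ = 0.1647
relative error = 0.0020
tightness: 0.0020 against a bound of 0.3197 (unrounded ratio ≈ 0.0061)


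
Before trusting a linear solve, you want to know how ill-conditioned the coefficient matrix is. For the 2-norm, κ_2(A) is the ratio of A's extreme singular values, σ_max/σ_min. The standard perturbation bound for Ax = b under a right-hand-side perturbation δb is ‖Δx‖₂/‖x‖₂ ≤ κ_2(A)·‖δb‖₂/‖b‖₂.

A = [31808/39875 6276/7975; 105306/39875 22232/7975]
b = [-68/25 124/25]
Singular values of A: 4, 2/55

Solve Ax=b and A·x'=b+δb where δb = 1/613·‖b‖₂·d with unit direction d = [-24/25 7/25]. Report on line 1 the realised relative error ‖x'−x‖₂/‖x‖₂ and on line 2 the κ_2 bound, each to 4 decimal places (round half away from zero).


σ_max = 4, σ_min = 2/55
κ = σ_max/σ_min = 4/(2/55) = 110.0000
κ_2(A)·‖δb‖/‖b‖ = 0.1794
solve Ax = b  →  x = [-78.9655 76.5862]
‖b‖₂ = 5.6569 and ‖x‖₂ = 110.0045
δb = ε·‖b‖·d = [-0.0089 0.0026]; solving A·Δx = δb gives ‖Δx‖ = 0.2538
realised ‖Δx‖/‖x‖ = 0.0023
tightness: 0.0023 against a bound of 0.1794 (unrounded ratio ≈ 0.0129)

0.0023
0.1794


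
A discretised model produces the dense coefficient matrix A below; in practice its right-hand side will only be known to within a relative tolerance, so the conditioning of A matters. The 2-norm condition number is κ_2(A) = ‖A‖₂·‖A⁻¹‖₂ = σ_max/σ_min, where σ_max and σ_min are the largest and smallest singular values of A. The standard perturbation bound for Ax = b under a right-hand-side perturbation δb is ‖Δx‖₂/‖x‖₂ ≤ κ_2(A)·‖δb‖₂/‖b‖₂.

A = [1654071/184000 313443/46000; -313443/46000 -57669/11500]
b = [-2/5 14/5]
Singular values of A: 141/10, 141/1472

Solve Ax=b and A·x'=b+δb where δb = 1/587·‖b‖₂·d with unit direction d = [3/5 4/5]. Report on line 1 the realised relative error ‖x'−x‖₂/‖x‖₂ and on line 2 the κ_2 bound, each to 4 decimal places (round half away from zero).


0.0024
0.2508

largest singular value 141/10, smallest 141/1472
κ_2(A) = (141/10) / (141/1472) = 147.2000
perturbation bound = 147.2000·1/587 = 0.2508
solve Ax = b  →  x = [-12.6411 16.6184]
2-norm of b is 2.8284; of x, 20.8799
Δx = A⁻¹·δb where δb = 1/587·2.8284·d; ‖Δx‖ = 0.0503
dividing the unrounded norms, ‖Δx‖/‖x‖ = 0.0024
so the bound overstates the realised error by a factor of ≈ 104.0885 (computed from the unrounded values)


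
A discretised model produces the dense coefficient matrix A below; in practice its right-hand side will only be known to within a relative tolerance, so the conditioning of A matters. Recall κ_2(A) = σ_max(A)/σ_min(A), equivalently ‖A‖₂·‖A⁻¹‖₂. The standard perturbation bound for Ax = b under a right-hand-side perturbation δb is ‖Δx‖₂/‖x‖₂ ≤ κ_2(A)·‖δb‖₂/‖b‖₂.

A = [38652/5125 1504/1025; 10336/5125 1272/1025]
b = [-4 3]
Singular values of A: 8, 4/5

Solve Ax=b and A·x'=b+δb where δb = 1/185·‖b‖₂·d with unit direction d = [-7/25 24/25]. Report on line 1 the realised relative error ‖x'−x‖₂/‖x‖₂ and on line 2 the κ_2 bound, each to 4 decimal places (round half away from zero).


from the listed singular values, σ₁ = 8, σ_n = 4/5
condition number: 8 ÷ (4/5) = 10.0000
perturbation bound = 10.0000·1/185 = 0.0541
solve Ax = b  →  x = [-1.4634 4.7957]
‖b‖₂ = 5.0000 and ‖x‖₂ = 5.0140
with δb = [-0.0076 0.0259], A·Δx = δb → ‖Δx‖ = 0.0338
relative error = 0.0067
so the bound overstates the realised error by a factor of ≈ 8.0225 (computed from the unrounded values)

0.0067
0.0541


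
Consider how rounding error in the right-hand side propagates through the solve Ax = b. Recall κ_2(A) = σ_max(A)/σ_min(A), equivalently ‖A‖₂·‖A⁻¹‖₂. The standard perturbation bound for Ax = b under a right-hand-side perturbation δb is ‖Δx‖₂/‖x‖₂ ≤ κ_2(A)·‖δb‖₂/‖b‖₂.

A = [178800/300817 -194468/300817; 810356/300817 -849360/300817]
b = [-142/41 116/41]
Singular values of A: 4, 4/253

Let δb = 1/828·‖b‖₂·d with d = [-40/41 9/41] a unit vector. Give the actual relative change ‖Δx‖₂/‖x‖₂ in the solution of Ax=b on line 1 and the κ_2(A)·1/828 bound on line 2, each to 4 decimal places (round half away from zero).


σ_max = 4, σ_min = 4/253
condition number: 4 ÷ (4/253) = 253.0000
worst-case relative error ≤ 253.0000 × 1/828 = 0.3056
solve Ax = b  →  x = [183.5517 174.1207]
2-norm of b is 4.4721; of x, 253.0005
Δx = A⁻¹·δb where δb = 1/828·4.4721·d; ‖Δx‖ = 0.3416
relative error = 0.0014
tightness: 0.0014 against a bound of 0.3056 (unrounded ratio ≈ 0.0044)

0.0014
0.3056
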